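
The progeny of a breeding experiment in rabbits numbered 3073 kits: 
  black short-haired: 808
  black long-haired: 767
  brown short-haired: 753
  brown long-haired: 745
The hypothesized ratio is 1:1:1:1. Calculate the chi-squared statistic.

3.065

Total ratio parts = 4. Expected numbers out of 3073:
  black short-haired: 3073 × 1/4 = 768.25
  black long-haired: 3073 × 1/4 = 768.25
  brown short-haired: 3073 × 1/4 = 768.25
  brown long-haired: 3073 × 1/4 = 768.25
χ² = Σ (O − E)² / E
  black short-haired: (808 − 768.25)² / 768.25 = 2.0567
  black long-haired: (767 − 768.25)² / 768.25 = 0.0020
  brown short-haired: (753 − 768.25)² / 768.25 = 0.3027
  brown long-haired: (745 − 768.25)² / 768.25 = 0.7036
χ² = 2.0567 + 0.0020 + 0.3027 + 0.7036 = 3.065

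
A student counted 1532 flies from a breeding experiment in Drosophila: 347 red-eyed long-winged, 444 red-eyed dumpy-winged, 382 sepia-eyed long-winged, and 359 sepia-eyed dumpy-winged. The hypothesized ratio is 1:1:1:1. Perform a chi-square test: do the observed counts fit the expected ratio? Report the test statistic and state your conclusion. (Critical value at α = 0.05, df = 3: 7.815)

14.606; not consistent

Under the 1:1:1:1 hypothesis (Σ ratio = 4, N = 1532):
  red-eyed long-winged: 1532 × 1/4 = 383
  red-eyed dumpy-winged: 1532 × 1/4 = 383
  sepia-eyed long-winged: 1532 × 1/4 = 383
  sepia-eyed dumpy-winged: 1532 × 1/4 = 383
χ² = Σ (O − E)² / E
  red-eyed long-winged: (347 − 383)² / 383 = 3.3838
  red-eyed dumpy-winged: (444 − 383)² / 383 = 9.7154
  sepia-eyed long-winged: (382 − 383)² / 383 = 0.0026
  sepia-eyed dumpy-winged: (359 − 383)² / 383 = 1.5039
χ² = 3.3838 + 9.7154 + 0.0026 + 1.5039 = 14.6057 ≈ 14.606
Degrees of freedom = 4 − 1 = 3; critical value at α = 0.05 is 7.815.
Since 14.606 > 7.815, we reject the null hypothesis — the data do not fit the 1:1:1:1 ratio.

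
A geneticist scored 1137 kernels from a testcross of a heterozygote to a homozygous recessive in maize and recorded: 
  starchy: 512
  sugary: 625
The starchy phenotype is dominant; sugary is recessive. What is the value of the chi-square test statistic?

11.230

A testcross of a heterozygote (Aa × aa) gives a 1:1 phenotypic ratio.
Under the 1:1 hypothesis (Σ ratio = 2, N = 1137):
  starchy: 1137 × 1/2 = 568.5
  sugary: 1137 × 1/2 = 568.5
χ² = Σ (O − E)² / E
  starchy: (512 − 568.5)² / 568.5 = 5.6152
  sugary: (625 − 568.5)² / 568.5 = 5.6152
χ² = 5.6152 + 5.6152 = 11.2304 ≈ 11.230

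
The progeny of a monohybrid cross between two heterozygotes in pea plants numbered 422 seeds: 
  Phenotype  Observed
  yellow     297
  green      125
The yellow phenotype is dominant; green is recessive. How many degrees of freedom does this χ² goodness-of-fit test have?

1

For a monohybrid cross between heterozygotes with complete dominance, the expected phenotypic ratio is 3:1.
A goodness-of-fit test with 2 phenotype classes has df = 2 − 1 = 1.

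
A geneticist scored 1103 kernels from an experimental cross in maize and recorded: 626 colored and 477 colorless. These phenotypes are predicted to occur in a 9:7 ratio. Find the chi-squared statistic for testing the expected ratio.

0.114

Expected counts for N = 1103 under a 9:7 ratio (total parts = 16):
  colored: 1103 × 9/16 = 620.4375
  colorless: 1103 × 7/16 = 482.5625
χ² = Σ (O − E)² / E
  colored: (626 − 620.4375)² / 620.4375 = 0.0499
  colorless: (477 − 482.5625)² / 482.5625 = 0.0641
χ² = 0.0499 + 0.0641 = 0.114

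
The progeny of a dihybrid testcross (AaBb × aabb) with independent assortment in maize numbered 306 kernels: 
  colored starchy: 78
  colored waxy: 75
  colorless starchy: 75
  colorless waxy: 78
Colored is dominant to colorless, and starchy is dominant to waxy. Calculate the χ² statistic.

A dihybrid testcross with independent assortment gives a 1:1:1:1 ratio.
The 1:1:1:1 ratio has 4 parts, so with N = 306 the expected counts are:
  colored starchy: 306 × 1/4 = 76.5
  colored waxy: 306 × 1/4 = 76.5
  colorless starchy: 306 × 1/4 = 76.5
  colorless waxy: 306 × 1/4 = 76.5
χ² = Σ (O − E)² / E
  colored starchy: (78 − 76.5)² / 76.5 = 0.0294
  colored waxy: (75 − 76.5)² / 76.5 = 0.0294
  colorless starchy: (75 − 76.5)² / 76.5 = 0.0294
  colorless waxy: (78 − 76.5)² / 76.5 = 0.0294
χ² = 0.0294 + 0.0294 + 0.0294 + 0.0294 = 0.1176 ≈ 0.118

0.118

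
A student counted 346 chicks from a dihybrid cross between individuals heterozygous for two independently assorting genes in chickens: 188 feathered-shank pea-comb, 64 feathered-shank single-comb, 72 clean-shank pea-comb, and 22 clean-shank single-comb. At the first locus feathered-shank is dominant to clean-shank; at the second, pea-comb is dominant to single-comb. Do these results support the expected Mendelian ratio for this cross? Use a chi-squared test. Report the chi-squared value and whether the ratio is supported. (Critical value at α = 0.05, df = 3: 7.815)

A dihybrid F₂ with independent assortment and complete dominance at both loci gives a 9:3:3:1 phenotypic ratio.
Total ratio parts = 16. Expected numbers out of 346:
  feathered-shank pea-comb: 346 × 9/16 = 194.625
  feathered-shank single-comb: 346 × 3/16 = 64.875
  clean-shank pea-comb: 346 × 3/16 = 64.875
  clean-shank single-comb: 346 × 1/16 = 21.625
χ² = Σ (O − E)² / E
  feathered-shank pea-comb: (188 − 194.625)² / 194.625 = 0.2255
  feathered-shank single-comb: (64 − 64.875)² / 64.875 = 0.0118
  clean-shank pea-comb: (72 − 64.875)² / 64.875 = 0.7825
  clean-shank single-comb: (22 − 21.625)² / 21.625 = 0.0065
χ² = 0.2255 + 0.0118 + 0.7825 + 0.0065 = 1.0263 ≈ 1.026
Degrees of freedom = 4 − 1 = 3; critical value at α = 0.05 is 7.815.
Since 1.026 < 7.815, we fail to reject the null hypothesis — the data are consistent with the 9:3:3:1 ratio.

1.026; consistent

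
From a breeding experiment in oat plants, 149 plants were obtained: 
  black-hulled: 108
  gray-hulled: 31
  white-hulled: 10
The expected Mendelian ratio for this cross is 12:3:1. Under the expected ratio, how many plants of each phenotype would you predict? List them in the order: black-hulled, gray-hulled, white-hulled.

Expected counts for N = 149 under a 12:3:1 ratio (total parts = 16):
  black-hulled: 149 × 12/16 = 111.75
  gray-hulled: 149 × 3/16 = 27.9375
  white-hulled: 149 × 1/16 = 9.3125

111.75, 27.9375, 9.3125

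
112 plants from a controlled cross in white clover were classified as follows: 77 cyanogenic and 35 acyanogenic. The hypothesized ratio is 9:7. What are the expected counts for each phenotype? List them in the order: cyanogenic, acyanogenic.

63, 49

Expected counts for N = 112 under a 9:7 ratio (total parts = 16):
  cyanogenic: 112 × 9/16 = 63
  acyanogenic: 112 × 7/16 = 49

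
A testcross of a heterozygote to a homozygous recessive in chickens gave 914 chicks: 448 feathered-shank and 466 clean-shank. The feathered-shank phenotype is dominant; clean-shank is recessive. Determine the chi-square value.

0.354

A testcross of a heterozygote (Aa × aa) gives a 1:1 phenotypic ratio.
Total ratio parts = 2. Expected numbers out of 914:
  feathered-shank: 914 × 1/2 = 457
  clean-shank: 914 × 1/2 = 457
χ² = Σ (O − E)² / E
  feathered-shank: (448 − 457)² / 457 = 0.1772
  clean-shank: (466 − 457)² / 457 = 0.1772
χ² = 0.1772 + 0.1772 = 0.3544 ≈ 0.354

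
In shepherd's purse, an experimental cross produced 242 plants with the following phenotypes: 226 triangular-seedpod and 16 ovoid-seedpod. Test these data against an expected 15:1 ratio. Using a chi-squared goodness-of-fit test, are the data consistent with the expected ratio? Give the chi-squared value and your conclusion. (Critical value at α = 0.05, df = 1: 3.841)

Total ratio parts = 16. Expected numbers out of 242:
  triangular-seedpod: 242 × 15/16 = 226.875
  ovoid-seedpod: 242 × 1/16 = 15.125
χ² = Σ (O − E)² / E
  triangular-seedpod: (226 − 226.875)² / 226.875 = 0.0034
  ovoid-seedpod: (16 − 15.125)² / 15.125 = 0.0506
χ² = 0.0034 + 0.0506 = 0.054
Degrees of freedom = 2 − 1 = 1; critical value at α = 0.05 is 3.841.
Since 0.054 < 3.841, we fail to reject the null hypothesis — the data are consistent with the 15:1 ratio.

0.054; consistent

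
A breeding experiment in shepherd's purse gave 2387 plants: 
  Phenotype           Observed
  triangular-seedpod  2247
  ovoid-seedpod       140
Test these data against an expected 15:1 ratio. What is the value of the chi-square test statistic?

Under the 15:1 hypothesis (Σ ratio = 16, N = 2387):
  triangular-seedpod: 2387 × 15/16 = 2237.8125
  ovoid-seedpod: 2387 × 1/16 = 149.1875
χ² = Σ (O − E)² / E
  triangular-seedpod: (2247 − 2237.8125)² / 2237.8125 = 0.0377
  ovoid-seedpod: (140 − 149.1875)² / 149.1875 = 0.5658
χ² = 0.0377 + 0.5658 = 0.6035 ≈ 0.604

0.604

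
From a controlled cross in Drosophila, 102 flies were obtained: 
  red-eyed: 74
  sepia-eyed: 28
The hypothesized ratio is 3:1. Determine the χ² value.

Under the 3:1 hypothesis (Σ ratio = 4, N = 102):
  red-eyed: 102 × 3/4 = 76.5
  sepia-eyed: 102 × 1/4 = 25.5
χ² = Σ (O − E)² / E
  red-eyed: (74 − 76.5)² / 76.5 = 0.0817
  sepia-eyed: (28 − 25.5)² / 25.5 = 0.2451
χ² = 0.0817 + 0.2451 = 0.3268 ≈ 0.327

0.327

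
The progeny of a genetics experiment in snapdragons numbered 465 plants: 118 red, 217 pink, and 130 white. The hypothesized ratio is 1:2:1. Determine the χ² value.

2.686

The 1:2:1 ratio has 4 parts, so with N = 465 the expected counts are:
  red: 465 × 1/4 = 116.25
  pink: 465 × 2/4 = 232.5
  white: 465 × 1/4 = 116.25
χ² = Σ (O − E)² / E
  red: (118 − 116.25)² / 116.25 = 0.0263
  pink: (217 − 232.5)² / 232.5 = 1.0333
  white: (130 − 116.25)² / 116.25 = 1.6263
χ² = 0.0263 + 1.0333 + 1.6263 = 2.6859 ≈ 2.686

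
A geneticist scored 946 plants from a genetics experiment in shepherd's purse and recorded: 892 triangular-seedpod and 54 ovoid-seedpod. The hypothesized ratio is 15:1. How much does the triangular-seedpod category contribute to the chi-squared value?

0.030

Expected counts for N = 946 under a 15:1 ratio (total parts = 16):
  triangular-seedpod: 946 × 15/16 = 886.875
  ovoid-seedpod: 946 × 1/16 = 59.125
Contribution of triangular-seedpod: (892 − 886.875)² / 886.875 = 0.0296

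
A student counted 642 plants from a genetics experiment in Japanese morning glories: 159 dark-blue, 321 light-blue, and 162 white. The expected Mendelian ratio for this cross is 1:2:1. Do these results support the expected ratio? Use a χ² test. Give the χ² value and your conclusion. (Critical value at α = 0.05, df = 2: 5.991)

The 1:2:1 ratio has 4 parts, so with N = 642 the expected counts are:
  dark-blue: 642 × 1/4 = 160.5
  light-blue: 642 × 2/4 = 321
  white: 642 × 1/4 = 160.5
χ² = Σ (O − E)² / E
  dark-blue: (159 − 160.5)² / 160.5 = 0.0140
  light-blue: (321 − 321)² / 321 = 0.0000
  white: (162 − 160.5)² / 160.5 = 0.0140
χ² = 0.0140 + 0.0000 + 0.0140 = 0.028
Degrees of freedom = 3 − 1 = 2; critical value at α = 0.05 is 5.991.
Since 0.028 < 5.991, we fail to reject the null hypothesis — the data are consistent with the 1:2:1 ratio.

0.028; consistent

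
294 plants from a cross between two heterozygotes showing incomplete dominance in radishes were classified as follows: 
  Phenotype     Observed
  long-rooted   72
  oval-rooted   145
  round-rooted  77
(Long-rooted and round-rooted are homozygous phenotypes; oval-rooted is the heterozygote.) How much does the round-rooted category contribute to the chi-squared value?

0.167

With incomplete dominance, a heterozygote × heterozygote cross gives a 1:2:1 phenotypic ratio.
Under the 1:2:1 hypothesis (Σ ratio = 4, N = 294):
  long-rooted: 294 × 1/4 = 73.5
  oval-rooted: 294 × 2/4 = 147
  round-rooted: 294 × 1/4 = 73.5
Contribution of round-rooted: (77 − 73.5)² / 73.5 = 0.1667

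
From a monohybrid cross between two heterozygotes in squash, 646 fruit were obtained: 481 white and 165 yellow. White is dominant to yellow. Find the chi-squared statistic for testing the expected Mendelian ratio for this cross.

For a monohybrid cross between heterozygotes with complete dominance, the expected phenotypic ratio is 3:1.
Under the 3:1 hypothesis (Σ ratio = 4, N = 646):
  white: 646 × 3/4 = 484.5
  yellow: 646 × 1/4 = 161.5
χ² = Σ (O − E)² / E
  white: (481 − 484.5)² / 484.5 = 0.0253
  yellow: (165 − 161.5)² / 161.5 = 0.0759
χ² = 0.0253 + 0.0759 = 0.1012 ≈ 0.101

0.101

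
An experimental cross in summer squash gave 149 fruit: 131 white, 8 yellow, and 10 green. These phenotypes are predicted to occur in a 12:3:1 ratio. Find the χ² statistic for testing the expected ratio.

Under the 12:3:1 hypothesis (Σ ratio = 16, N = 149):
  white: 149 × 12/16 = 111.75
  yellow: 149 × 3/16 = 27.9375
  green: 149 × 1/16 = 9.3125
χ² = Σ (O − E)² / E
  white: (131 − 111.75)² / 111.75 = 3.3160
  yellow: (8 − 27.9375)² / 27.9375 = 14.2283
  green: (10 − 9.3125)² / 9.3125 = 0.0508
χ² = 3.3160 + 14.2283 + 0.0508 = 17.5951 ≈ 17.595

17.595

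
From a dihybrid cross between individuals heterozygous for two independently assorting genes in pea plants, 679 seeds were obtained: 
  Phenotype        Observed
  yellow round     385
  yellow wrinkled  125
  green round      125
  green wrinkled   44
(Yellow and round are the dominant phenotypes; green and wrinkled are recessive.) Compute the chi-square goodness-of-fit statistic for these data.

0.166

A dihybrid F₂ with independent assortment and complete dominance at both loci gives a 9:3:3:1 phenotypic ratio.
Under the 9:3:3:1 hypothesis (Σ ratio = 16, N = 679):
  yellow round: 679 × 9/16 = 381.9375
  yellow wrinkled: 679 × 3/16 = 127.3125
  green round: 679 × 3/16 = 127.3125
  green wrinkled: 679 × 1/16 = 42.4375
χ² = Σ (O − E)² / E
  yellow round: (385 − 381.9375)² / 381.9375 = 0.0246
  yellow wrinkled: (125 − 127.3125)² / 127.3125 = 0.0420
  green round: (125 − 127.3125)² / 127.3125 = 0.0420
  green wrinkled: (44 − 42.4375)² / 42.4375 = 0.0575
χ² = 0.0246 + 0.0420 + 0.0420 + 0.0575 = 0.1661 ≈ 0.166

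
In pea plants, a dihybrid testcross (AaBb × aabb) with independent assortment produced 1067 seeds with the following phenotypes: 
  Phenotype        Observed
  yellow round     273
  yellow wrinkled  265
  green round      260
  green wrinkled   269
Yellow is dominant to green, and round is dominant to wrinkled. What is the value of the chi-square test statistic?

A dihybrid testcross with independent assortment gives a 1:1:1:1 ratio.
Expected counts for N = 1067 under a 1:1:1:1 ratio (total parts = 4):
  yellow round: 1067 × 1/4 = 266.75
  yellow wrinkled: 1067 × 1/4 = 266.75
  green round: 1067 × 1/4 = 266.75
  green wrinkled: 1067 × 1/4 = 266.75
χ² = Σ (O − E)² / E
  yellow round: (273 − 266.75)² / 266.75 = 0.1464
  yellow wrinkled: (265 − 266.75)² / 266.75 = 0.0115
  green round: (260 − 266.75)² / 266.75 = 0.1708
  green wrinkled: (269 − 266.75)² / 266.75 = 0.0190
χ² = 0.1464 + 0.0115 + 0.1708 + 0.0190 = 0.3477 ≈ 0.348

0.348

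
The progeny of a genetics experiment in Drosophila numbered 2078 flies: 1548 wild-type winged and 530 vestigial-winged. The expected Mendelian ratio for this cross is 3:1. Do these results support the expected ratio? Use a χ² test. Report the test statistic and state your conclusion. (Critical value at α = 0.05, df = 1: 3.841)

The 3:1 ratio has 4 parts, so with N = 2078 the expected counts are:
  wild-type winged: 2078 × 3/4 = 1558.5
  vestigial-winged: 2078 × 1/4 = 519.5
χ² = Σ (O − E)² / E
  wild-type winged: (1548 − 1558.5)² / 1558.5 = 0.0707
  vestigial-winged: (530 − 519.5)² / 519.5 = 0.2122
χ² = 0.0707 + 0.2122 = 0.2829 ≈ 0.283
Degrees of freedom = 2 − 1 = 1; critical value at α = 0.05 is 3.841.
Since 0.283 < 3.841, we fail to reject the null hypothesis — the data are consistent with the 3:1 ratio.

0.283; consistent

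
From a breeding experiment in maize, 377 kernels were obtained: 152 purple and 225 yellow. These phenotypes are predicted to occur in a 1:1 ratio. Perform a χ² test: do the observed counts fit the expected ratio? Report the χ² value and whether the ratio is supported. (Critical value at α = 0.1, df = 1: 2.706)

14.135; not consistent

Expected counts for N = 377 under a 1:1 ratio (total parts = 2):
  purple: 377 × 1/2 = 188.5
  yellow: 377 × 1/2 = 188.5
χ² = Σ (O − E)² / E
  purple: (152 − 188.5)² / 188.5 = 7.0676
  yellow: (225 − 188.5)² / 188.5 = 7.0676
χ² = 7.0676 + 7.0676 = 14.1352 ≈ 14.135
Degrees of freedom = 2 − 1 = 1; critical value at α = 0.1 is 2.706.
Since 14.135 > 2.706, we reject the null hypothesis — the data do not fit the 1:1 ratio.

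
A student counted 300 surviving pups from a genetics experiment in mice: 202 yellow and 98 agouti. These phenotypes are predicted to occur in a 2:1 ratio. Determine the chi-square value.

0.060

The 2:1 ratio has 3 parts, so with N = 300 the expected counts are:
  yellow: 300 × 2/3 = 200
  agouti: 300 × 1/3 = 100
χ² = Σ (O − E)² / E
  yellow: (202 − 200)² / 200 = 0.0200
  agouti: (98 − 100)² / 100 = 0.0400
χ² = 0.0200 + 0.0400 = 0.060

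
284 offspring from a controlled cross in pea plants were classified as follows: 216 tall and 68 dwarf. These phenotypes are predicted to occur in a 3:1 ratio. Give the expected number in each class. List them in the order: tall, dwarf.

213, 71

Under the 3:1 hypothesis (Σ ratio = 4, N = 284):
  tall: 284 × 3/4 = 213
  dwarf: 284 × 1/4 = 71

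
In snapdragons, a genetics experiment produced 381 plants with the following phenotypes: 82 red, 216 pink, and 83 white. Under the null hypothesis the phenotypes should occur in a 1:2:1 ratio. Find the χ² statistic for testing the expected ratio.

The 1:2:1 ratio has 4 parts, so with N = 381 the expected counts are:
  red: 381 × 1/4 = 95.25
  pink: 381 × 2/4 = 190.5
  white: 381 × 1/4 = 95.25
χ² = Σ (O − E)² / E
  red: (82 − 95.25)² / 95.25 = 1.8432
  pink: (216 − 190.5)² / 190.5 = 3.4134
  white: (83 − 95.25)² / 95.25 = 1.5755
χ² = 1.8432 + 3.4134 + 1.5755 = 6.8321 ≈ 6.832

6.832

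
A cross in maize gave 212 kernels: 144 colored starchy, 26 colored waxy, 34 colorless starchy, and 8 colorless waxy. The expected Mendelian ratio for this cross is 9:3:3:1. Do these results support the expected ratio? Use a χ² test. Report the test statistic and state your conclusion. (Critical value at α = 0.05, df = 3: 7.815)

12.805; not consistent

The 9:3:3:1 ratio has 16 parts, so with N = 212 the expected counts are:
  colored starchy: 212 × 9/16 = 119.25
  colored waxy: 212 × 3/16 = 39.75
  colorless starchy: 212 × 3/16 = 39.75
  colorless waxy: 212 × 1/16 = 13.25
χ² = Σ (O − E)² / E
  colored starchy: (144 − 119.25)² / 119.25 = 5.1368
  colored waxy: (26 − 39.75)² / 39.75 = 4.7563
  colorless starchy: (34 − 39.75)² / 39.75 = 0.8318
  colorless waxy: (8 − 13.25)² / 13.25 = 2.0802
χ² = 5.1368 + 4.7563 + 0.8318 + 2.0802 = 12.8051 ≈ 12.805
Degrees of freedom = 4 − 1 = 3; critical value at α = 0.05 is 7.815.
Since 12.805 > 7.815, we reject the null hypothesis — the data do not fit the 9:3:3:1 ratio.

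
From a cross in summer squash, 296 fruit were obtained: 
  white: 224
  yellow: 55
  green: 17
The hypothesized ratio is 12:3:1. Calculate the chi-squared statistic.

The 12:3:1 ratio has 16 parts, so with N = 296 the expected counts are:
  white: 296 × 12/16 = 222
  yellow: 296 × 3/16 = 55.5
  green: 296 × 1/16 = 18.5
χ² = Σ (O − E)² / E
  white: (224 − 222)² / 222 = 0.0180
  yellow: (55 − 55.5)² / 55.5 = 0.0045
  green: (17 − 18.5)² / 18.5 = 0.1216
χ² = 0.0180 + 0.0045 + 0.1216 = 0.1441 ≈ 0.144

0.144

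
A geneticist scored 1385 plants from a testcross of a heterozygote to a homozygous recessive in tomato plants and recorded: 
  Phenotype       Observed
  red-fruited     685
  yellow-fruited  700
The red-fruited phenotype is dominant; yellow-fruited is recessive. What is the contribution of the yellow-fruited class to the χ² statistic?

0.081

A testcross of a heterozygote (Aa × aa) gives a 1:1 phenotypic ratio.
Under the 1:1 hypothesis (Σ ratio = 2, N = 1385):
  red-fruited: 1385 × 1/2 = 692.5
  yellow-fruited: 1385 × 1/2 = 692.5
Contribution of yellow-fruited: (700 − 692.5)² / 692.5 = 0.0812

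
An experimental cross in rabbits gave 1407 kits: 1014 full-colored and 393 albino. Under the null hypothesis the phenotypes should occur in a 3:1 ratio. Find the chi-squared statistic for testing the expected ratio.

6.450

Total ratio parts = 4. Expected numbers out of 1407:
  full-colored: 1407 × 3/4 = 1055.25
  albino: 1407 × 1/4 = 351.75
χ² = Σ (O − E)² / E
  full-colored: (1014 − 1055.25)² / 1055.25 = 1.6125
  albino: (393 − 351.75)² / 351.75 = 4.8374
χ² = 1.6125 + 4.8374 = 6.4499 ≈ 6.450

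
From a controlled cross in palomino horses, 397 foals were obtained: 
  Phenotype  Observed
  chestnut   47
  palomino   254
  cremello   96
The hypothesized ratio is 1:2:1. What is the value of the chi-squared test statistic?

Total ratio parts = 4. Expected numbers out of 397:
  chestnut: 397 × 1/4 = 99.25
  palomino: 397 × 2/4 = 198.5
  cremello: 397 × 1/4 = 99.25
χ² = Σ (O − E)² / E
  chestnut: (47 − 99.25)² / 99.25 = 27.5069
  palomino: (254 − 198.5)² / 198.5 = 15.5176
  cremello: (96 − 99.25)² / 99.25 = 0.1064
χ² = 27.5069 + 15.5176 + 0.1064 = 43.1309 ≈ 43.131

43.131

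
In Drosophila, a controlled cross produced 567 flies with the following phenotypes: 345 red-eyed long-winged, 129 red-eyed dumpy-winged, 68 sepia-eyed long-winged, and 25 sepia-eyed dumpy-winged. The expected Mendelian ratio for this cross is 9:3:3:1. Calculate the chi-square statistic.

23.852

Under the 9:3:3:1 hypothesis (Σ ratio = 16, N = 567):
  red-eyed long-winged: 567 × 9/16 = 318.9375
  red-eyed dumpy-winged: 567 × 3/16 = 106.3125
  sepia-eyed long-winged: 567 × 3/16 = 106.3125
  sepia-eyed dumpy-winged: 567 × 1/16 = 35.4375
χ² = Σ (O − E)² / E
  red-eyed long-winged: (345 − 318.9375)² / 318.9375 = 2.1297
  red-eyed dumpy-winged: (129 − 106.3125)² / 106.3125 = 4.8416
  sepia-eyed long-winged: (68 − 106.3125)² / 106.3125 = 13.8069
  sepia-eyed dumpy-winged: (25 − 35.4375)² / 35.4375 = 3.0742
χ² = 2.1297 + 4.8416 + 13.8069 + 3.0742 = 23.8524 ≈ 23.852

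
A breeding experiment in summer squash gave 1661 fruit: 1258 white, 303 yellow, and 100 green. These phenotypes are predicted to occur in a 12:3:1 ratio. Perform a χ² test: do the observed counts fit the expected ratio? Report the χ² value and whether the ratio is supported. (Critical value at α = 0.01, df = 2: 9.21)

0.489; consistent

Expected counts for N = 1661 under a 12:3:1 ratio (total parts = 16):
  white: 1661 × 12/16 = 1245.75
  yellow: 1661 × 3/16 = 311.4375
  green: 1661 × 1/16 = 103.8125
χ² = Σ (O − E)² / E
  white: (1258 − 1245.75)² / 1245.75 = 0.1205
  yellow: (303 − 311.4375)² / 311.4375 = 0.2286
  green: (100 − 103.8125)² / 103.8125 = 0.1400
χ² = 0.1205 + 0.2286 + 0.1400 = 0.4891 ≈ 0.489
Degrees of freedom = 3 − 1 = 2; critical value at α = 0.01 is 9.21.
Since 0.489 < 9.21, we fail to reject the null hypothesis — the data are consistent with the 12:3:1 ratio.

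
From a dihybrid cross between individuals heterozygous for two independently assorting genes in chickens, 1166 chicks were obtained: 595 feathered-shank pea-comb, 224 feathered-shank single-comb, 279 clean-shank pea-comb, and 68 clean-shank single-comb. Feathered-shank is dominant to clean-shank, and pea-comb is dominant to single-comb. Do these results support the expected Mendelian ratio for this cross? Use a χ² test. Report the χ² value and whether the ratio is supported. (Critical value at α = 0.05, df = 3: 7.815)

22.781; not consistent

A dihybrid F₂ with independent assortment and complete dominance at both loci gives a 9:3:3:1 phenotypic ratio.
Under the 9:3:3:1 hypothesis (Σ ratio = 16, N = 1166):
  feathered-shank pea-comb: 1166 × 9/16 = 655.875
  feathered-shank single-comb: 1166 × 3/16 = 218.625
  clean-shank pea-comb: 1166 × 3/16 = 218.625
  clean-shank single-comb: 1166 × 1/16 = 72.875
χ² = Σ (O − E)² / E
  feathered-shank pea-comb: (595 − 655.875)² / 655.875 = 5.6501
  feathered-shank single-comb: (224 − 218.625)² / 218.625 = 0.1321
  clean-shank pea-comb: (279 − 218.625)² / 218.625 = 16.6730
  clean-shank single-comb: (68 − 72.875)² / 72.875 = 0.3261
χ² = 5.6501 + 0.1321 + 16.6730 + 0.3261 = 22.7813 ≈ 22.781
Degrees of freedom = 4 − 1 = 3; critical value at α = 0.05 is 7.815.
Since 22.781 > 7.815, we reject the null hypothesis — the data do not fit the 9:3:3:1 ratio.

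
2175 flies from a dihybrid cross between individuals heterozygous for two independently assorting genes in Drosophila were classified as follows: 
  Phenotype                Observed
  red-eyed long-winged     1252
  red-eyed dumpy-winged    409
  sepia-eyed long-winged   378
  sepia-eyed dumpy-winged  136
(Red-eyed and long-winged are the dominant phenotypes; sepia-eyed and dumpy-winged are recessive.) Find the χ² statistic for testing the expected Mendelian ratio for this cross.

A dihybrid F₂ with independent assortment and complete dominance at both loci gives a 9:3:3:1 phenotypic ratio.
Under the 9:3:3:1 hypothesis (Σ ratio = 16, N = 2175):
  red-eyed long-winged: 2175 × 9/16 = 1223.4375
  red-eyed dumpy-winged: 2175 × 3/16 = 407.8125
  sepia-eyed long-winged: 2175 × 3/16 = 407.8125
  sepia-eyed dumpy-winged: 2175 × 1/16 = 135.9375
χ² = Σ (O − E)² / E
  red-eyed long-winged: (1252 − 1223.4375)² / 1223.4375 = 0.6668
  red-eyed dumpy-winged: (409 − 407.8125)² / 407.8125 = 0.0035
  sepia-eyed long-winged: (378 − 407.8125)² / 407.8125 = 2.1794
  sepia-eyed dumpy-winged: (136 − 135.9375)² / 135.9375 = 0.0000
χ² = 0.6668 + 0.0035 + 2.1794 + 0.0000 = 2.8497 ≈ 2.850

2.850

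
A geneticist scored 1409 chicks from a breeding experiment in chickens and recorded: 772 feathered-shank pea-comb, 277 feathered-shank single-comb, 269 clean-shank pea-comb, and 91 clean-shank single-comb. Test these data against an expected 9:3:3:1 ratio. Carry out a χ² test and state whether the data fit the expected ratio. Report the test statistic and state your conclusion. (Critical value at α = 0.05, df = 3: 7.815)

1.341; consistent

The 9:3:3:1 ratio has 16 parts, so with N = 1409 the expected counts are:
  feathered-shank pea-comb: 1409 × 9/16 = 792.5625
  feathered-shank single-comb: 1409 × 3/16 = 264.1875
  clean-shank pea-comb: 1409 × 3/16 = 264.1875
  clean-shank single-comb: 1409 × 1/16 = 88.0625
χ² = Σ (O − E)² / E
  feathered-shank pea-comb: (772 − 792.5625)² / 792.5625 = 0.5335
  feathered-shank single-comb: (277 − 264.1875)² / 264.1875 = 0.6214
  clean-shank pea-comb: (269 − 264.1875)² / 264.1875 = 0.0877
  clean-shank single-comb: (91 − 88.0625)² / 88.0625 = 0.0980
χ² = 0.5335 + 0.6214 + 0.0877 + 0.0980 = 1.3406 ≈ 1.341
Degrees of freedom = 4 − 1 = 3; critical value at α = 0.05 is 7.815.
Since 1.341 < 7.815, we fail to reject the null hypothesis — the data are consistent with the 9:3:3:1 ratio.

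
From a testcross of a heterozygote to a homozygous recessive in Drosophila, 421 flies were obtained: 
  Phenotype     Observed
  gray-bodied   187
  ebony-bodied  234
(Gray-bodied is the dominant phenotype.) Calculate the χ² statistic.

5.247

A testcross of a heterozygote (Aa × aa) gives a 1:1 phenotypic ratio.
Total ratio parts = 2. Expected numbers out of 421:
  gray-bodied: 421 × 1/2 = 210.5
  ebony-bodied: 421 × 1/2 = 210.5
χ² = Σ (O − E)² / E
  gray-bodied: (187 − 210.5)² / 210.5 = 2.6235
  ebony-bodied: (234 − 210.5)² / 210.5 = 2.6235
χ² = 2.6235 + 2.6235 = 5.247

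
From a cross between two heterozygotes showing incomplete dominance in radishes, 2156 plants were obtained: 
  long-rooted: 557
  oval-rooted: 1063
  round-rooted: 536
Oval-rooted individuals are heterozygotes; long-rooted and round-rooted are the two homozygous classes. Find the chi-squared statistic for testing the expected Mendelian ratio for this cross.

With incomplete dominance, a heterozygote × heterozygote cross gives a 1:2:1 phenotypic ratio.
Under the 1:2:1 hypothesis (Σ ratio = 4, N = 2156):
  long-rooted: 2156 × 1/4 = 539
  oval-rooted: 2156 × 2/4 = 1078
  round-rooted: 2156 × 1/4 = 539
χ² = Σ (O − E)² / E
  long-rooted: (557 − 539)² / 539 = 0.6011
  oval-rooted: (1063 − 1078)² / 1078 = 0.2087
  round-rooted: (536 − 539)² / 539 = 0.0167
χ² = 0.6011 + 0.2087 + 0.0167 = 0.8265 ≈ 0.827

0.827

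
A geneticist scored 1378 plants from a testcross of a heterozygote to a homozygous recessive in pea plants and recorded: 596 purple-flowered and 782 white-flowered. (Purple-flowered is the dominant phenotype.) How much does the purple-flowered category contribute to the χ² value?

12.553

A testcross of a heterozygote (Aa × aa) gives a 1:1 phenotypic ratio.
The 1:1 ratio has 2 parts, so with N = 1378 the expected counts are:
  purple-flowered: 1378 × 1/2 = 689
  white-flowered: 1378 × 1/2 = 689
Contribution of purple-flowered: (596 − 689)² / 689 = 12.5530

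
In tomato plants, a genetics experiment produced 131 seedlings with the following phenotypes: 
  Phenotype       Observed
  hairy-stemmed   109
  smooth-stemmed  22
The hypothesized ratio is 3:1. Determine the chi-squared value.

Expected counts for N = 131 under a 3:1 ratio (total parts = 4):
  hairy-stemmed: 131 × 3/4 = 98.25
  smooth-stemmed: 131 × 1/4 = 32.75
χ² = Σ (O − E)² / E
  hairy-stemmed: (109 − 98.25)² / 98.25 = 1.1762
  smooth-stemmed: (22 − 32.75)² / 32.75 = 3.5286
χ² = 1.1762 + 3.5286 = 4.7048 ≈ 4.705

4.705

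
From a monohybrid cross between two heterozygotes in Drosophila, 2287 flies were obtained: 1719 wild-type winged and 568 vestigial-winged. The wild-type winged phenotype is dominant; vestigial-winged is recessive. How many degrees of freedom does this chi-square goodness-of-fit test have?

1

For a monohybrid cross between heterozygotes with complete dominance, the expected phenotypic ratio is 3:1.
A goodness-of-fit test with 2 phenotype classes has df = 2 − 1 = 1.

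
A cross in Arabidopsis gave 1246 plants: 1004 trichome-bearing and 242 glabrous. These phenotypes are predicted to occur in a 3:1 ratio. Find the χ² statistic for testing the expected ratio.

The 3:1 ratio has 4 parts, so with N = 1246 the expected counts are:
  trichome-bearing: 1246 × 3/4 = 934.5
  glabrous: 1246 × 1/4 = 311.5
χ² = Σ (O − E)² / E
  trichome-bearing: (1004 − 934.5)² / 934.5 = 5.1688
  glabrous: (242 − 311.5)² / 311.5 = 15.5064
χ² = 5.1688 + 15.5064 = 20.6752 ≈ 20.675

20.675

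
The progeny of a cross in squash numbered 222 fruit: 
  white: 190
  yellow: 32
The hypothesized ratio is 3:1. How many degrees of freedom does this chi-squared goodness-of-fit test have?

A goodness-of-fit test with 2 phenotype classes has df = 2 − 1 = 1.

1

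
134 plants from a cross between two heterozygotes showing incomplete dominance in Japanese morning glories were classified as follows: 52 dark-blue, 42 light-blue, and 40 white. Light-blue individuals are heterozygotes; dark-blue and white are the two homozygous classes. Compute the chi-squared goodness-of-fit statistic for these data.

20.806

With incomplete dominance, a heterozygote × heterozygote cross gives a 1:2:1 phenotypic ratio.
Expected counts for N = 134 under a 1:2:1 ratio (total parts = 4):
  dark-blue: 134 × 1/4 = 33.5
  light-blue: 134 × 2/4 = 67
  white: 134 × 1/4 = 33.5
χ² = Σ (O − E)² / E
  dark-blue: (52 − 33.5)² / 33.5 = 10.2164
  light-blue: (42 − 67)² / 67 = 9.3284
  white: (40 − 33.5)² / 33.5 = 1.2612
χ² = 10.2164 + 9.3284 + 1.2612 = 20.806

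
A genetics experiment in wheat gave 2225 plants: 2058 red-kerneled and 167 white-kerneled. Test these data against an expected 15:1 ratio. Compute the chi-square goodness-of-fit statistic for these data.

5.987

Total ratio parts = 16. Expected numbers out of 2225:
  red-kerneled: 2225 × 15/16 = 2085.9375
  white-kerneled: 2225 × 1/16 = 139.0625
χ² = Σ (O − E)² / E
  red-kerneled: (2058 − 2085.9375)² / 2085.9375 = 0.3742
  white-kerneled: (167 − 139.0625)² / 139.0625 = 5.6126
χ² = 0.3742 + 5.6126 = 5.9868 ≈ 5.987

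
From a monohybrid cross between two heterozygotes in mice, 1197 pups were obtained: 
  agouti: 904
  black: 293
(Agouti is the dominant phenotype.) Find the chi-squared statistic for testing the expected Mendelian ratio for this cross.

0.174

For a monohybrid cross between heterozygotes with complete dominance, the expected phenotypic ratio is 3:1.
Expected counts for N = 1197 under a 3:1 ratio (total parts = 4):
  agouti: 1197 × 3/4 = 897.75
  black: 1197 × 1/4 = 299.25
χ² = Σ (O − E)² / E
  agouti: (904 − 897.75)² / 897.75 = 0.0435
  black: (293 − 299.25)² / 299.25 = 0.1305
χ² = 0.0435 + 0.1305 = 0.174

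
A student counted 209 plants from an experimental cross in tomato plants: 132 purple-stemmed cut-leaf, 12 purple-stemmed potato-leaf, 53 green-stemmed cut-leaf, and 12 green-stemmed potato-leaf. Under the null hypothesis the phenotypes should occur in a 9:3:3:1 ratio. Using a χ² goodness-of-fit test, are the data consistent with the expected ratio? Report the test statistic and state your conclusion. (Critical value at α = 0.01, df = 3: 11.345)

25.590; not consistent

Total ratio parts = 16. Expected numbers out of 209:
  purple-stemmed cut-leaf: 209 × 9/16 = 117.5625
  purple-stemmed potato-leaf: 209 × 3/16 = 39.1875
  green-stemmed cut-leaf: 209 × 3/16 = 39.1875
  green-stemmed potato-leaf: 209 × 1/16 = 13.0625
χ² = Σ (O − E)² / E
  purple-stemmed cut-leaf: (132 − 117.5625)² / 117.5625 = 1.7730
  purple-stemmed potato-leaf: (12 − 39.1875)² / 39.1875 = 18.8621
  green-stemmed cut-leaf: (53 − 39.1875)² / 39.1875 = 4.8685
  green-stemmed potato-leaf: (12 − 13.0625)² / 13.0625 = 0.0864
χ² = 1.7730 + 18.8621 + 4.8685 + 0.0864 = 25.590
Degrees of freedom = 4 − 1 = 3; critical value at α = 0.01 is 11.345.
Since 25.590 > 11.345, we reject the null hypothesis — the data do not fit the 9:3:3:1 ratio.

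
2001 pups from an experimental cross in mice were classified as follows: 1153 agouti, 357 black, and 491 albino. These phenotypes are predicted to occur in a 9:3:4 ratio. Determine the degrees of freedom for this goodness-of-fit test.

2

A goodness-of-fit test with 3 phenotype classes has df = 3 − 1 = 2.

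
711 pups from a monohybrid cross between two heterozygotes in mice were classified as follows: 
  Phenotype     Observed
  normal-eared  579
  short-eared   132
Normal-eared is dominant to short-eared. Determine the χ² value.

For a monohybrid cross between heterozygotes with complete dominance, the expected phenotypic ratio is 3:1.
The 3:1 ratio has 4 parts, so with N = 711 the expected counts are:
  normal-eared: 711 × 3/4 = 533.25
  short-eared: 711 × 1/4 = 177.75
χ² = Σ (O − E)² / E
  normal-eared: (579 − 533.25)² / 533.25 = 3.9251
  short-eared: (132 − 177.75)² / 177.75 = 11.7753
χ² = 3.9251 + 11.7753 = 15.7004 ≈ 15.700

15.700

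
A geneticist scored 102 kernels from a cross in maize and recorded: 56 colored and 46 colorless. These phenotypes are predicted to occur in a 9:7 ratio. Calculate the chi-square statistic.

Under the 9:7 hypothesis (Σ ratio = 16, N = 102):
  colored: 102 × 9/16 = 57.375
  colorless: 102 × 7/16 = 44.625
χ² = Σ (O − E)² / E
  colored: (56 − 57.375)² / 57.375 = 0.0330
  colorless: (46 − 44.625)² / 44.625 = 0.0424
χ² = 0.0330 + 0.0424 = 0.0754 ≈ 0.075

0.075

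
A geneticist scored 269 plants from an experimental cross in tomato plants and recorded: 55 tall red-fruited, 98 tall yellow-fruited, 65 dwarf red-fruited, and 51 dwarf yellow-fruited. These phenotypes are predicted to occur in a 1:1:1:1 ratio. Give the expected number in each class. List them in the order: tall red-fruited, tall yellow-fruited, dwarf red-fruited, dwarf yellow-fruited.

The 1:1:1:1 ratio has 4 parts, so with N = 269 the expected counts are:
  tall red-fruited: 269 × 1/4 = 67.25
  tall yellow-fruited: 269 × 1/4 = 67.25
  dwarf red-fruited: 269 × 1/4 = 67.25
  dwarf yellow-fruited: 269 × 1/4 = 67.25

67.25, 67.25, 67.25, 67.25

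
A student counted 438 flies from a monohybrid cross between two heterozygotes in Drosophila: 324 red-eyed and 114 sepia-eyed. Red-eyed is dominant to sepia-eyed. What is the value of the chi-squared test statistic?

0.247

For a monohybrid cross between heterozygotes with complete dominance, the expected phenotypic ratio is 3:1.
Under the 3:1 hypothesis (Σ ratio = 4, N = 438):
  red-eyed: 438 × 3/4 = 328.5
  sepia-eyed: 438 × 1/4 = 109.5
χ² = Σ (O − E)² / E
  red-eyed: (324 − 328.5)² / 328.5 = 0.0616
  sepia-eyed: (114 − 109.5)² / 109.5 = 0.1849
χ² = 0.0616 + 0.1849 = 0.2465 ≈ 0.247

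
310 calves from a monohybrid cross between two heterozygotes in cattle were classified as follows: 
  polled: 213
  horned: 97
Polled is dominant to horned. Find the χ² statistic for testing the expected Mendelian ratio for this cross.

For a monohybrid cross between heterozygotes with complete dominance, the expected phenotypic ratio is 3:1.
The 3:1 ratio has 4 parts, so with N = 310 the expected counts are:
  polled: 310 × 3/4 = 232.5
  horned: 310 × 1/4 = 77.5
χ² = Σ (O − E)² / E
  polled: (213 − 232.5)² / 232.5 = 1.6355
  horned: (97 − 77.5)² / 77.5 = 4.9065
χ² = 1.6355 + 4.9065 = 6.542

6.542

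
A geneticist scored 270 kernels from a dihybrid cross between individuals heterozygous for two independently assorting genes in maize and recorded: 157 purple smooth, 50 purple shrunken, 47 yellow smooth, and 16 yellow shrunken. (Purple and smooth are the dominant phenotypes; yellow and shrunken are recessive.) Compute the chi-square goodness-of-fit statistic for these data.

0.486

A dihybrid F₂ with independent assortment and complete dominance at both loci gives a 9:3:3:1 phenotypic ratio.
Total ratio parts = 16. Expected numbers out of 270:
  purple smooth: 270 × 9/16 = 151.875
  purple shrunken: 270 × 3/16 = 50.625
  yellow smooth: 270 × 3/16 = 50.625
  yellow shrunken: 270 × 1/16 = 16.875
χ² = Σ (O − E)² / E
  purple smooth: (157 − 151.875)² / 151.875 = 0.1729
  purple shrunken: (50 − 50.625)² / 50.625 = 0.0077
  yellow smooth: (47 − 50.625)² / 50.625 = 0.2596
  yellow shrunken: (16 − 16.875)² / 16.875 = 0.0454
χ² = 0.1729 + 0.0077 + 0.2596 + 0.0454 = 0.4856 ≈ 0.486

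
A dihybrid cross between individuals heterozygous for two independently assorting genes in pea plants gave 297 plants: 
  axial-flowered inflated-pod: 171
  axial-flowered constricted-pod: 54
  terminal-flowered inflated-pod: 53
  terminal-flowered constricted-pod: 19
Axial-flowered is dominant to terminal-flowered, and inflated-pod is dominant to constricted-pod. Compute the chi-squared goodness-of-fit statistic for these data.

A dihybrid F₂ with independent assortment and complete dominance at both loci gives a 9:3:3:1 phenotypic ratio.
Under the 9:3:3:1 hypothesis (Σ ratio = 16, N = 297):
  axial-flowered inflated-pod: 297 × 9/16 = 167.0625
  axial-flowered constricted-pod: 297 × 3/16 = 55.6875
  terminal-flowered inflated-pod: 297 × 3/16 = 55.6875
  terminal-flowered constricted-pod: 297 × 1/16 = 18.5625
χ² = Σ (O − E)² / E
  axial-flowered inflated-pod: (171 − 167.0625)² / 167.0625 = 0.0928
  axial-flowered constricted-pod: (54 − 55.6875)² / 55.6875 = 0.0511
  terminal-flowered inflated-pod: (53 − 55.6875)² / 55.6875 = 0.1297
  terminal-flowered constricted-pod: (19 − 18.5625)² / 18.5625 = 0.0103
χ² = 0.0928 + 0.0511 + 0.1297 + 0.0103 = 0.2839 ≈ 0.284

0.284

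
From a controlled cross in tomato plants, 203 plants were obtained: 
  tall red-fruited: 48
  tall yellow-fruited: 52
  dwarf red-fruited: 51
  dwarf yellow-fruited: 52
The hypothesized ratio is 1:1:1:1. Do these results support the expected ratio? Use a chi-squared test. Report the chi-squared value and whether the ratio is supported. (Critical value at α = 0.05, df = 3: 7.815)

The 1:1:1:1 ratio has 4 parts, so with N = 203 the expected counts are:
  tall red-fruited: 203 × 1/4 = 50.75
  tall yellow-fruited: 203 × 1/4 = 50.75
  dwarf red-fruited: 203 × 1/4 = 50.75
  dwarf yellow-fruited: 203 × 1/4 = 50.75
χ² = Σ (O − E)² / E
  tall red-fruited: (48 − 50.75)² / 50.75 = 0.1490
  tall yellow-fruited: (52 − 50.75)² / 50.75 = 0.0308
  dwarf red-fruited: (51 − 50.75)² / 50.75 = 0.0012
  dwarf yellow-fruited: (52 − 50.75)² / 50.75 = 0.0308
χ² = 0.1490 + 0.0308 + 0.0012 + 0.0308 = 0.2118 ≈ 0.212
Degrees of freedom = 4 − 1 = 3; critical value at α = 0.05 is 7.815.
Since 0.212 < 7.815, we fail to reject the null hypothesis — the data are consistent with the 1:1:1:1 ratio.

0.212; consistent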